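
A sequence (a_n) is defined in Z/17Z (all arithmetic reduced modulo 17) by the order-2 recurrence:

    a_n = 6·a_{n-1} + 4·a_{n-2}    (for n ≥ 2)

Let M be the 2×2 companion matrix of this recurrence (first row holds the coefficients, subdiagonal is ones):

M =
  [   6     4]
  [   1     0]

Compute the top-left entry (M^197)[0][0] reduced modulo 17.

11

(M^197)[0][0] is the top entry after applying M 197 times to the unit state (1, 0). Equivalently it is h_{198} for the auxiliary sequence (h_n) obeying the same recurrence with h_1 = 1 and h_i = 0 for 0 ≤ i < 1:
h_2 = 6·1 + 4·0 = 6
h_3 = 6·6 + 4·1 = 6
h_4 = 6·6 + 4·6 = 9
h_5 = 6·9 + 4·6 = 10
h_6 = 6·10 + 4·9 = 11
h_7 = 6·11 + 4·10 = 4
h_8 = 6·4 + 4·11 = 0
h_9 = 6·0 + 4·4 = 16
h_10 = 6·16 + 4·0 = 11
h_11 = 6·11 + 4·16 = 11
h_12 = 6·11 + 4·11 = 8
h_13 = 6·8 + 4·11 = 7
h_14 = 6·7 + 4·8 = 6
h_15 = 6·6 + 4·7 = 13
h_16 = 6·13 + 4·6 = 0
h_17 = 6·0 + 4·13 = 1
(h_16, h_17) = (0, 1) = (h_0, h_1), so the sequence has period 16.
198 ≡ 6 (mod 16), hence h_198 = h_6 = 11.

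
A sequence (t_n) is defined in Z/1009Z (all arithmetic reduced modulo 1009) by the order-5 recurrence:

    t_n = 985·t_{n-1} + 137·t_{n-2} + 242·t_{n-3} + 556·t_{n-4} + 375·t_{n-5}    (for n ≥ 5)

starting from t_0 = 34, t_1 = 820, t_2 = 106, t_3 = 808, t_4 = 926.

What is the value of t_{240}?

283

t_5 = 985·926 + 137·808 + 242·106 + 556·820 + 375·34 = 601
t_6 = 985·601 + 137·926 + 242·808 + 556·106 + 375·820 = 398
t_7 = 985·398 + 137·601 + 242·926 + 556·808 + 375·106 = 873
t_8 = 985·873 + 137·398 + 242·601 + 556·926 + 375·808 = 989
t_9 = 985·989 + 137·873 + 242·398 + 556·601 + 375·926 = 802
t_10 = 985·802 + 137·989 + 242·873 + 556·398 + 375·601 = 271
Continuing the recurrence:
  t_11 = 634;  t_12 = 507;  t_13 = 527;  t_14 = 770;  t_15 = 926;  t_16 = 935
  t_17 = 1005;  t_18 = 307;  t_19 = 852;  t_20 = 842;  t_21 = 585;  t_22 = 442
  t_23 = 452;  t_24 = 198;  t_25 = 973;  t_26 = 128;  t_27 = 906;  t_28 = 292
  t_29 = 524;  t_30 = 639;  t_31 = 804;  t_32 = 947;  t_33 = 169;  t_34 = 259
  t_35 = 444;  t_36 = 792;  t_37 = 655;  t_38 = 984;  t_39 = 408;  t_40 = 440
  t_41 = 220;  t_42 = 23;  t_43 = 391;  t_44 = 687;  t_45 = 22;  t_46 = 981
  t_47 = 433;  t_48 = 58;  t_49 = 148;  t_50 = 962;  t_51 = 321;  t_52 = 370
  t_53 = 627;  t_54 = 423;  t_55 = 231;  t_56 = 511;  t_57 = 684;  t_58 = 640
  t_59 = 715;  t_60 = 380;  t_61 = 372;  t_62 = 113;  t_63 = 822;  t_64 = 142
  t_65 = 555;  t_66 = 759;  t_67 = 316;  t_68 = 403;  t_69 = 971;  t_70 = 929
  t_71 = 620;  t_72 = 796;  t_73 = 907;  t_74 = 1;  t_75 = 962;  t_76 = 852
  t_77 = 226;  t_78 = 683;  t_79 = 260;  t_80 = 782;  t_81 = 705;  t_82 = 124
  t_83 = 445;  t_84 = 892;  t_85 = 63;  t_86 = 697;  t_87 = 214;  t_88 = 577
  t_89 = 740;  t_90 = 563;  t_91 = 443;  t_92 = 881;  t_93 = 444;  t_94 = 575
  t_95 = 264;  t_96 = 396;  t_97 = 429;  t_98 = 752;  t_99 = 520;  t_100 = 966
  t_101 = 565;  t_102 = 265;  t_103 = 125;  t_104 = 85;  t_105 = 873;  t_106 = 774
  t_107 = 887;  t_108 = 677;  t_109 = 624;  t_110 = 786;  t_111 = 844;  t_112 = 20
  t_113 = 97;  t_114 = 873;  t_115 = 405;  t_116 = 871;  t_117 = 543;  t_118 = 597
  t_119 = 56;  t_120 = 442;  t_121 = 204;  t_122 = 376;  t_123 = 506;  t_124 = 320
  t_125 = 965;  t_126 = 872;  t_127 = 608;  t_128 = 781;  t_129 = 809;  t_130 = 785
  t_131 = 610;  t_132 = 441;  t_133 = 671;  t_134 = 461;  t_135 = 803;  t_136 = 147
  t_137 = 755;  t_138 = 4;  t_139 = 497;  t_140 = 246;  t_141 = 261;  t_142 = 200
  t_143 = 36;  t_144 = 168;  t_145 = 110;  t_146 = 39;  t_147 = 474;  t_148 = 361
  t_149 = 180;  t_150 = 799;  t_151 = 712;  t_152 = 820;  t_153 = 159;  t_154 = 507
  t_155 = 497;  t_156 = 630;  t_157 = 473;  t_158 = 970;  t_159 = 552;  t_160 = 896
  t_161 = 69;  t_162 = 717;  t_163 = 900;  t_164 = 384;  t_165 = 58;  t_166 = 360
  t_167 = 832;  t_168 = 91;  t_169 = 829;  t_170 = 117;  t_171 = 872;  t_172 = 338
  t_173 = 54;  t_174 = 327;  t_175 = 617;  t_176 = 10;  t_177 = 344;  t_178 = 421
  t_179 = 621;  t_180 = 725;  t_181 = 324;  t_182 = 516;  t_183 = 269;  t_184 = 680
  t_185 = 96;  t_186 = 319;  t_187 = 548;  t_188 = 995;  t_189 = 882;  t_190 = 14
  t_191 = 599;  t_192 = 147;  t_193 = 7;  t_194 = 981;  t_195 = 151;  t_196 = 918
  t_197 = 446;  t_198 = 428;  t_199 = 355;  t_200 = 619;  t_201 = 74;  t_202 = 34
  t_203 = 392;  t_204 = 73;  t_205 = 479;  t_206 = 781;  t_207 = 619;  t_208 = 119
  t_209 = 617;  t_210 = 332;  t_211 = 783;  t_212 = 65;  t_213 = 620;  t_214 = 132
  t_215 = 491;  t_216 = 776;  t_217 = 677;  t_218 = 188;  t_219 = 188;  t_220 = 522
  t_221 = 665;  t_222 = 358;  t_223 = 445;  t_224 = 33;  t_225 = 954;  t_226 = 950
  t_227 = 117;  t_228 = 591;  t_229 = 641;  t_230 = 108;  t_231 = 762;  t_232 = 430
  t_233 = 3;  t_234 = 823;  t_235 = 1004;  t_236 = 739;  t_237 = 603;  t_238 = 423
t_239 = 985·423 + 137·603 + 242·739 + 556·1004 + 375·823 = 174
t_240 = 985·174 + 137·423 + 242·603 + 556·739 + 375·1004 = 283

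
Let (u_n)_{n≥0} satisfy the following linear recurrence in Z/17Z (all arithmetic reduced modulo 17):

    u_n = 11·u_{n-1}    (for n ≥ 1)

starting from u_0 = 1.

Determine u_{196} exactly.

4

u_1 = 11·1 = 11
u_2 = 11·11 = 2
u_3 = 11·2 = 5
u_4 = 11·5 = 4
u_5 = 11·4 = 10
u_6 = 11·10 = 8
u_7 = 11·8 = 3
u_8 = 11·3 = 16
u_9 = 11·16 = 6
u_10 = 11·6 = 15
u_11 = 11·15 = 12
u_12 = 11·12 = 13
u_13 = 11·13 = 7
u_14 = 11·7 = 9
u_15 = 11·9 = 14
u_16 = 11·14 = 1
(u_16) = (1) = (u_0), so the sequence has period 16.
196 ≡ 4 (mod 16), hence u_196 = u_4 = 4.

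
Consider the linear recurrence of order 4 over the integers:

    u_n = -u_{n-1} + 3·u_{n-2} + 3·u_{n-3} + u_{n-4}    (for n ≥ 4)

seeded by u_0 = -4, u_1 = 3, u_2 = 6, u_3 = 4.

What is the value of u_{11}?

u_4 = -1·4 + 3·6 + 3·3 + 1·-4 = 19
u_5 = -1·19 + 3·4 + 3·6 + 1·3 = 14
u_6 = -1·14 + 3·19 + 3·4 + 1·6 = 61
u_7 = -1·61 + 3·14 + 3·19 + 1·4 = 42
u_8 = -1·42 + 3·61 + 3·14 + 1·19 = 202
u_9 = -1·202 + 3·42 + 3·61 + 1·14 = 121
u_10 = -1·121 + 3·202 + 3·42 + 1·61 = 672
u_11 = -1·672 + 3·121 + 3·202 + 1·42 = 339

339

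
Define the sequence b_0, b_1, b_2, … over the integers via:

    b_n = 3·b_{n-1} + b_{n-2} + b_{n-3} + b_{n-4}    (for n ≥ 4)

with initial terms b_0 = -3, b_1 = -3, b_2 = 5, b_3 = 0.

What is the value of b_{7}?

b_4 = 3·0 + 1·5 + 1·-3 + 1·-3 = -1
b_5 = 3·-1 + 1·0 + 1·5 + 1·-3 = -1
b_6 = 3·-1 + 1·-1 + 1·0 + 1·5 = 1
b_7 = 3·1 + 1·-1 + 1·-1 + 1·0 = 1

1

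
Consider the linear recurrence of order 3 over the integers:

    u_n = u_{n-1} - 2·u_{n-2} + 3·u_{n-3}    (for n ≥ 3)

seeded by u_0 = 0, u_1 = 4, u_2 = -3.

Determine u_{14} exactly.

u_3 = 1·-3 + -2·4 + 3·0 = -11
u_4 = 1·-11 + -2·-3 + 3·4 = 7
u_5 = 1·7 + -2·-11 + 3·-3 = 20
u_6 = 1·20 + -2·7 + 3·-11 = -27
u_7 = 1·-27 + -2·20 + 3·7 = -46
u_8 = 1·-46 + -2·-27 + 3·20 = 68
u_9 = 1·68 + -2·-46 + 3·-27 = 79
u_10 = 1·79 + -2·68 + 3·-46 = -195
u_11 = 1·-195 + -2·79 + 3·68 = -149
u_12 = 1·-149 + -2·-195 + 3·79 = 478
u_13 = 1·478 + -2·-149 + 3·-195 = 191
u_14 = 1·191 + -2·478 + 3·-149 = -1212

-1212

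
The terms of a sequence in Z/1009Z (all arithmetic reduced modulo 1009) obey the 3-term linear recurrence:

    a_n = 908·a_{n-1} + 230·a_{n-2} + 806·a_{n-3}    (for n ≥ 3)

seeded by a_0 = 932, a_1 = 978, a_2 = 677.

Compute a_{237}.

a_3 = 908·677 + 230·978 + 806·932 = 664
a_4 = 908·664 + 230·677 + 806·978 = 93
a_5 = 908·93 + 230·664 + 806·677 = 851
a_6 = 908·851 + 230·93 + 806·664 = 429
a_7 = 908·429 + 230·851 + 806·93 = 334
a_8 = 908·334 + 230·429 + 806·851 = 146
Continuing the recurrence:
  a_9 = 212;  a_10 = 870;  a_11 = 873;  a_12 = 279;  a_13 = 37;  a_14 = 258
  a_15 = 481;  a_16 = 221;  a_17 = 620;  a_18 = 548;  a_19 = 11;  a_20 = 78
  a_21 = 452;  a_22 = 325;  a_23 = 815;  a_24 = 570;  a_25 = 338;  a_26 = 129
  a_27 = 460;  a_28 = 361;  a_29 = 774;  a_30 = 268;  a_31 = 985;  a_32 = 779
  a_33 = 639;  a_34 = 441;  a_35 = 796;  a_36 = 289;  a_37 = 801;  a_38 = 556
  a_39 = 795;  a_40 = 8;  a_41 = 562;  a_42 = 628;  a_43 = 641;  a_44 = 928
  a_45 = 884;  a_46 = 87;  a_47 = 95;  a_48 = 475;  a_49 = 610;  a_50 = 103
  a_51 = 175;  a_52 = 238;  a_53 = 348;  a_54 = 211;  a_55 = 325;  a_56 = 556
  a_57 = 986;  a_58 = 661;  a_59 = 737;  a_60 = 533;  a_61 = 665;  a_62 = 660
  a_63 = 289;  a_64 = 733;  a_65 = 726;  a_66 = 273;  a_67 = 698;  a_68 = 300
  a_69 = 155;  a_70 = 443;  a_71 = 637;  a_72 = 34;  a_73 = 679;  a_74 = 631
  a_75 = 781;  a_76 = 51;  a_77 = 981;  a_78 = 302;  a_79 = 128;  a_80 = 667
  a_81 = 658;  a_82 = 428;  a_83 = 963;  a_84 = 791;  a_85 = 229;  a_86 = 645
  a_87 = 500;  a_88 = 913;  a_89 = 824;  a_90 = 41;  a_91 = 40;  a_92 = 567
  a_93 = 114;  a_94 = 795;  a_95 = 336;  a_96 = 656;  a_97 = 989;  a_98 = 945
  a_99 = 875;  a_100 = 856;  a_101 = 652;  a_102 = 826;  a_103 = 729;  a_104 = 139
  a_105 = 79;  a_106 = 111;  a_107 = 940;  a_108 = 318;  a_109 = 109;  a_110 = 463
  a_111 = 527;  a_112 = 866;  a_113 = 295;  a_114 = 855;  a_115 = 434;  a_116 = 103
  a_117 = 608;  a_118 = 305;  a_119 = 343;  a_120 = 875;  a_121 = 239;  a_122 = 528
  a_123 = 592;  a_124 = 14;  a_125 = 319;  a_126 = 157;  a_127 = 185;  a_128 = 91
  a_129 = 479;  a_130 = 581;  a_131 = 728;  a_132 = 198;  a_133 = 238;  a_134 = 852
  a_135 = 133;  a_136 = 16;  a_137 = 305;  a_138 = 362;  a_139 = 70;  a_140 = 149
  a_141 = 213;  a_142 = 565;  a_143 = 20;  a_144 = 944;  a_145 = 397;  a_146 = 424
  a_147 = 132;  a_148 = 570;  a_149 = 735;  a_150 = 808;  a_151 = 993;  a_152 = 918
  a_153 = 909;  a_154 = 490;  a_155 = 469;  a_156 = 875;  a_157 = 745;  a_158 = 528
  a_159 = 937;  a_160 = 684;  a_161 = 900;  a_162 = 316;  a_163 = 917;  a_164 = 172
  a_165 = 238;  a_166 = 901;  a_167 = 462;  a_168 = 255;  a_169 = 520;  a_170 = 127
  a_171 = 522;  a_172 = 80;  a_173 = 434;  a_174 = 779;  a_175 = 865;  a_176 = 676
  a_177 = 789;  a_178 = 87;  a_179 = 140;  a_180 = 80;  a_181 = 405;  a_182 = 534
  a_183 = 778;  a_184 = 369;  a_185 = 981;  a_186 = 394;  a_187 = 948;  a_188 = 556
  a_189 = 173;  a_190 = 701;  a_191 = 408;  a_192 = 147;  a_193 = 257;  a_194 = 704
  a_195 = 543;  a_196 = 420;  a_197 = 98;  a_198 = 689;  a_199 = 879;  a_200 = 356
  a_201 = 113;  a_202 = 1002;  a_203 = 843;  a_204 = 289;  a_205 = 646;  a_206 = 616
  a_207 = 454;  a_208 = 3;  a_209 = 258;  a_210 = 523;  a_211 = 863;  a_212 = 933
  a_213 = 106;  a_214 = 443;  a_215 = 110;  a_216 = 650;  a_217 = 891;  a_218 = 855
  a_219 = 751;  a_220 = 466;  a_221 = 531;  a_222 = 987;  a_223 = 493;  a_224 = 812
  a_225 = 529;  a_226 = 964;  a_227 = 730;  a_228 = 243;  a_229 = 133;  a_230 = 212
  a_231 = 209;  a_232 = 652;  a_233 = 731;  a_234 = 405;  a_235 = 923
a_236 = 908·923 + 230·405 + 806·731 = 866
a_237 = 908·866 + 230·923 + 806·405 = 231

231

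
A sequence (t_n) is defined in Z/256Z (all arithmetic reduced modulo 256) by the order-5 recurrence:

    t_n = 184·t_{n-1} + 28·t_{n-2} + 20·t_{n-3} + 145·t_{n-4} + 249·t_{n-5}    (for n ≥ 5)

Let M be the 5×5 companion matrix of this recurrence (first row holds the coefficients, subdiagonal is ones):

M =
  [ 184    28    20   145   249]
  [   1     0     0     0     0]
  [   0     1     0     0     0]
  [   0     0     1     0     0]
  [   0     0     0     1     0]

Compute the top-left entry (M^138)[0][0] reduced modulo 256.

(M^138)[0][0] is the top entry after applying M 138 times to the unit state (1, 0, 0, 0, 0). Equivalently it is h_{142} for the auxiliary sequence (h_n) obeying the same recurrence with h_4 = 1 and h_i = 0 for 0 ≤ i < 4:
h_5 = 184·1 + 28·0 + 20·0 + 145·0 + 249·0 = 184
h_6 = 184·184 + 28·1 + 20·0 + 145·0 + 249·0 = 92
h_7 = 184·92 + 28·184 + 20·1 + 145·0 + 249·0 = 84
h_8 = 184·84 + 28·92 + 20·184 + 145·1 + 249·0 = 97
h_9 = 184·97 + 28·84 + 20·92 + 145·184 + 249·1 = 73
h_10 = 184·73 + 28·97 + 20·84 + 145·92 + 249·184 = 184
Continuing the recurrence:
  h_11 = 224;  h_12 = 121;  h_13 = 138;  h_14 = 37;  h_15 = 252;  h_16 = 93
  h_17 = 39;  h_18 = 19;  h_19 = 233;  h_20 = 97;  h_21 = 60;  h_22 = 162
  h_23 = 8;  h_24 = 186;  h_25 = 141;  h_26 = 110;  h_27 = 30;  h_28 = 190
  h_29 = 55;  h_30 = 27;  h_31 = 64;  h_32 = 12;  h_33 = 177;  h_34 = 82
  h_35 = 191;  h_36 = 32;  h_37 = 57;  h_38 = 255;  h_39 = 245;  h_40 = 87
  h_41 = 169;  h_42 = 0;  h_43 = 20;  h_44 = 40;  h_45 = 72;  h_46 = 17
  h_47 = 140;  h_48 = 56;  h_49 = 148;  h_50 = 25;  h_51 = 93;  h_52 = 8
  h_53 = 44;  h_54 = 225;  h_55 = 38;  h_56 = 89;  h_57 = 104;  h_58 = 177
  h_59 = 235;  h_60 = 195;  h_61 = 41;  h_62 = 145;  h_63 = 52;  h_64 = 118
  h_65 = 184;  h_66 = 58;  h_67 = 133;  h_68 = 186;  h_69 = 194;  h_70 = 254
  h_71 = 15;  h_72 = 111;  h_73 = 16;  h_74 = 96;  h_75 = 249;  h_76 = 46
  h_77 = 211;  h_78 = 20;  h_79 = 117;  h_80 = 3;  h_81 = 197;  h_82 = 159
  h_83 = 201;  h_84 = 192;  h_85 = 232;  h_86 = 32;  h_87 = 224;  h_88 = 225
  h_89 = 224;  h_90 = 228;  h_91 = 244;  h_92 = 33;  h_93 = 241;  h_94 = 232
  h_95 = 168;  h_96 = 249;  h_97 = 18;  h_98 = 29;  h_99 = 20;  h_100 = 101
  h_101 = 111;  h_102 = 83;  h_103 = 57;  h_104 = 97;  h_105 = 140;  h_106 = 170
  h_107 = 24;  h_108 = 42;  h_109 = 189;  h_110 = 198;  h_111 = 54;  h_112 = 94
  h_113 = 215;  h_114 = 3;  h_115 = 48;  h_116 = 100;  h_117 = 145;  h_118 = 186
  h_119 = 119;  h_120 = 136;  h_121 = 177;  h_122 = 199;  h_123 = 85;  h_124 = 119
  h_125 = 233;  h_126 = 0;  h_127 = 124;  h_128 = 104;  h_129 = 8;  h_130 = 113
  h_131 = 116;  h_132 = 224;  h_133 = 52;  h_134 = 185;  h_135 = 197;  h_136 = 152
  h_137 = 148;  h_138 = 193;  h_139 = 78;  h_140 = 113
h_141 = 184·113 + 28·78 + 20·193 + 145·148 + 249·152 = 128
h_142 = 184·128 + 28·113 + 20·78 + 145·193 + 249·148 = 185

185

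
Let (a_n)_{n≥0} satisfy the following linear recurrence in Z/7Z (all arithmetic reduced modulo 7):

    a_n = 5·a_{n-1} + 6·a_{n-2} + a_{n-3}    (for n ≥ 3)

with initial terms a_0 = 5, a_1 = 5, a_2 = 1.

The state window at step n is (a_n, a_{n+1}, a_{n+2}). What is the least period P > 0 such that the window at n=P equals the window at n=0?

57

n=0: window = (5, 5, 1)
n=1: window = (5, 1, 5)
n=2: window = (1, 5, 1)
n=3: window = (5, 1, 1)
n=4: window = (1, 1, 2)
n=5: window = (1, 2, 3)
n=6: window = (2, 3, 0)
n=7: window = (3, 0, 6)
n=8: window = (0, 6, 5)
n=9: window = (6, 5, 5)
n=10: window = (5, 5, 5)
n=11: window = (5, 5, 4)
n=12: window = (5, 4, 6)
n=13: window = (4, 6, 3)
n=14: window = (6, 3, 6)
n=15: window = (3, 6, 5)
n=16: window = (6, 5, 1)
n=17: window = (5, 1, 6)
n=18: window = (1, 6, 6)
n=19: window = (6, 6, 4)
n=20: window = (6, 4, 6)
n=21: window = (4, 6, 4)
n=22: window = (6, 4, 4)
n=23: window = (4, 4, 1)
n=24: window = (4, 1, 5)
n=25: window = (1, 5, 0)
n=26: window = (5, 0, 3)
n=27: window = (0, 3, 6)
n=28: window = (3, 6, 6)
n=29: window = (6, 6, 6)
n=30: window = (6, 6, 2)
n=31: window = (6, 2, 3)
n=32: window = (2, 3, 5)
n=33: window = (3, 5, 3)
n=34: window = (5, 3, 6)
n=35: window = (3, 6, 4)
n=36: window = (6, 4, 3)
n=37: window = (4, 3, 3)
n=38: window = (3, 3, 2)
n=39: window = (3, 2, 3)
n=40: window = (2, 3, 2)
…
n=55: window = (3, 2, 5)
n=56: window = (2, 5, 5)
n=57: window = (5, 5, 1)
window at n=57 equals window at n=0 → period = 57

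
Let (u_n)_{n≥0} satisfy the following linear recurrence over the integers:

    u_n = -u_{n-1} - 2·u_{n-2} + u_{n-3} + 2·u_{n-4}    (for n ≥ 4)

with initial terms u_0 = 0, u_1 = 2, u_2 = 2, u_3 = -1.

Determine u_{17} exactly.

u_4 = -1·-1 + -2·2 + 1·2 + 2·0 = -1
u_5 = -1·-1 + -2·-1 + 1·2 + 2·2 = 9
u_6 = -1·9 + -2·-1 + 1·-1 + 2·2 = -4
u_7 = -1·-4 + -2·9 + 1·-1 + 2·-1 = -17
u_8 = -1·-17 + -2·-4 + 1·9 + 2·-1 = 32
u_9 = -1·32 + -2·-17 + 1·-4 + 2·9 = 16
u_10 = -1·16 + -2·32 + 1·-17 + 2·-4 = -105
u_11 = -1·-105 + -2·16 + 1·32 + 2·-17 = 71
u_12 = -1·71 + -2·-105 + 1·16 + 2·32 = 219
u_13 = -1·219 + -2·71 + 1·-105 + 2·16 = -434
u_14 = -1·-434 + -2·219 + 1·71 + 2·-105 = -143
u_15 = -1·-143 + -2·-434 + 1·219 + 2·71 = 1372
u_16 = -1·1372 + -2·-143 + 1·-434 + 2·219 = -1082
u_17 = -1·-1082 + -2·1372 + 1·-143 + 2·-434 = -2673

-2673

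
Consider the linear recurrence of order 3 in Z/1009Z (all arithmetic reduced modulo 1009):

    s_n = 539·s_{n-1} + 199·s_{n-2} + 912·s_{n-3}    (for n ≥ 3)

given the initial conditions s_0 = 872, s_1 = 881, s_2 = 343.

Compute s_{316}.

s_3 = 539·343 + 199·881 + 912·872 = 155
s_4 = 539·155 + 199·343 + 912·881 = 760
s_5 = 539·760 + 199·155 + 912·343 = 587
s_6 = 539·587 + 199·760 + 912·155 = 566
s_7 = 539·566 + 199·587 + 912·760 = 62
s_8 = 539·62 + 199·566 + 912·587 = 321
Continuing the recurrence:
  s_9 = 294;  s_10 = 405;  s_11 = 477;  s_12 = 426;  s_13 = 714;  s_14 = 580
  s_15 = 703;  s_16 = 290;  s_17 = 814;  s_18 = 449;  s_19 = 519;  s_20 = 551
  s_21 = 540;  s_22 = 243;  s_23 = 343;  s_24 = 243;  s_25 = 97;  s_26 = 775
  s_27 = 776;  s_28 = 58;  s_29 = 530;  s_30 = 969;  s_31 = 591;  s_32 = 875
  s_33 = 831;  s_34 = 676;  s_35 = 898;  s_36 = 142;  s_37 = 985;  s_38 = 864
  s_39 = 159;  s_40 = 652;  s_41 = 597;  s_42 = 220;  s_43 = 591;  s_44 = 711
  s_45 = 223;  s_46 = 541;  s_47 = 633;  s_48 = 408;  s_49 = 792;  s_50 = 701
  s_51 = 452;  s_52 = 576;  s_53 = 454;  s_54 = 678;  s_55 = 352;  s_56 = 110
  s_57 = 5;  s_58 = 531;  s_59 = 68;  s_60 = 576;  s_61 = 59;  s_62 = 587
  s_63 = 841;  s_64 = 358;  s_65 = 682;  s_66 = 77;  s_67 = 226;  s_68 = 353
  s_69 = 747;  s_70 = 944;  s_71 = 675;  s_72 = 956;  s_73 = 64;  s_74 = 852
  s_75 = 857;  s_76 = 692;  s_77 = 783;  s_78 = 368;  s_79 = 489;  s_80 = 530
  s_81 = 189;  s_82 = 486;  s_83 = 950;  s_84 = 166;  s_85 = 321;  s_86 = 895
  s_87 = 457;  s_88 = 790;  s_89 = 104;  s_90 = 434;  s_91 = 408;  s_92 = 553
  s_93 = 155;  s_94 = 648;  s_95 = 569;  s_96 = 864;  s_97 = 472;  s_98 = 848
  s_99 = 25;  s_100 = 228;  s_101 = 206;  s_102 = 613;  s_103 = 171;  s_104 = 446
  s_105 = 45;  s_106 = 567;  s_107 = 894;  s_108 = 69;  s_109 = 676;  s_110 = 785
  s_111 = 32;  s_112 = 937;  s_113 = 387;  s_114 = 460;  s_115 = 985;  s_116 = 705
  s_117 = 656;  s_118 = 788;  s_119 = 553;  s_120 = 764;  s_121 = 438;  s_122 = 498
  s_123 = 974;  s_124 = 418;  s_125 = 519;  s_126 = 51;  s_127 = 423;  s_128 = 129
  s_129 = 438;  s_130 = 760;  s_131 = 978;  s_132 = 226;  s_133 = 556;  s_134 = 569
  s_135 = 894;  s_136 = 341;  s_137 = 785;  s_138 = 656;  s_139 = 474;  s_140 = 122
  s_141 = 597;  s_142 = 410;  s_143 = 34;  s_144 = 638;  s_145 = 106;  s_146 = 187
  s_147 = 470;  s_148 = 768;  s_149 = 987;  s_150 = 538;  s_151 = 227;  s_152 = 488
  s_153 = 742;  s_154 = 801;  s_155 = 318;  s_156 = 523;  s_157 = 97;  s_158 = 398
  s_159 = 465;  s_160 = 575;  s_161 = 614;  s_162 = 702;  s_163 = 829;  s_164 = 273
  s_165 = 855;  s_166 = 889;  s_167 = 282;  s_168 = 787;  s_169 = 568;  s_170 = 532
  s_171 = 561;  s_172 = 1;  s_173 = 34;  s_174 = 432;  s_175 = 384;  s_176 = 63
  s_177 = 866;  s_178 = 121;  s_179 = 381;  s_180 = 140;  s_181 = 300;  s_182 = 244
  s_183 = 52;  s_184 = 61;  s_185 = 388;  s_186 = 301;  s_187 = 455;  s_188 = 123
  s_189 = 511;  s_190 = 494;  s_191 = 856;  s_192 = 578;  s_193 = 98;  s_194 = 56
  s_195 = 683;  s_196 = 481;  s_197 = 270;  s_198 = 441;  s_199 = 594;  s_200 = 333
  s_201 = 648;  s_202 = 735;  s_203 = 424;  s_204 = 164;  s_205 = 577;  s_206 = 820
  s_207 = 71;  s_208 = 184;  s_209 = 468;  s_210 = 470;  s_211 = 689;  s_212 = 770
  s_213 = 33;  s_214 = 257;  s_215 = 779;  s_216 = 656;  s_217 = 365;  s_218 = 475
  s_219 = 670;  s_220 = 506;  s_221 = 785;  s_222 = 733;  s_223 = 747;  s_224 = 143
  s_225 = 252;  s_226 = 7;  s_227 = 699;  s_228 = 560;  s_229 = 338;  s_230 = 812
  s_231 = 596;  s_232 = 32;  s_233 = 584;  s_234 = 992;  s_235 = 22;  s_236 = 259
  s_237 = 332;  s_238 = 321;  s_239 = 56;  s_240 = 310;  s_241 = 792;  s_242 = 844
  s_243 = 261;  s_244 = 750;  s_245 = 991;  s_246 = 214;  s_247 = 672;  s_248 = 922
  s_249 = 492;  s_250 = 62;  s_251 = 523;  s_252 = 315;  s_253 = 463;  s_254 = 180
  s_255 = 189;  s_256 = 961;  s_257 = 333;  s_258 = 252;  s_259 = 915;  s_260 = 478
  s_261 = 584;  s_262 = 281;  s_263 = 338;  s_264 = 842;  s_265 = 442;  s_266 = 689
  s_267 = 289;  s_268 = 785;  s_269 = 103;  s_270 = 61;  s_271 = 438;  s_272 = 106
  s_273 = 146;  s_274 = 798;  s_275 = 898;  s_276 = 55;  s_277 = 780;  s_278 = 190
  s_279 = 45;  s_280 = 531;  s_281 = 268;  s_282 = 569;  s_283 = 771;  s_284 = 322
  s_285 = 373;  s_286 = 646;  s_287 = 704;  s_288 = 626;  s_289 = 149;  s_290 = 382
  s_291 = 270;  s_292 = 250;  s_293 = 76;  s_294 = 957;  s_295 = 179;  s_296 = 59
  s_297 = 827;  s_298 = 207;  s_299 = 11;  s_300 = 200;  s_301 = 109;  s_302 = 620
  s_303 = 474;  s_304 = 8;  s_305 = 156;  s_306 = 347;  s_307 = 366;  s_308 = 963
  s_309 = 255;  s_310 = 970;  s_311 = 889;  s_312 = 697;  s_313 = 418;  s_314 = 297
s_315 = 539·297 + 199·418 + 912·697 = 90
s_316 = 539·90 + 199·297 + 912·418 = 473

473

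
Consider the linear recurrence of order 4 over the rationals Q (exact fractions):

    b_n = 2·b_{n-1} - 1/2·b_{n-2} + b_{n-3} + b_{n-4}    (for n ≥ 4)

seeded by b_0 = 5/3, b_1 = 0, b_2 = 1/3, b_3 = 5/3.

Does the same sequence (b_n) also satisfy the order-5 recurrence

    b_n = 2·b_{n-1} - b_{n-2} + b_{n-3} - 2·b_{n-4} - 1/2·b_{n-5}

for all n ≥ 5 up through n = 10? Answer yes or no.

Terms b_0..b_10: 5/3, 0, 1/3, 5/3, 29/6, 55/6, 215/12, 151/4, 1933/24, 4063/24, 16991/48
n=5: candidate gives 15/2, actual b_5 = 55/6 ✗

no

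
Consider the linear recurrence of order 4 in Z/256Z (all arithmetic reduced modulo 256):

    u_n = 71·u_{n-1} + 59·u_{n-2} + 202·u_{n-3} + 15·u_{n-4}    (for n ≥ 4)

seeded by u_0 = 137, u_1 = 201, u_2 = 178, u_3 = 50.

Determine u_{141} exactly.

185

u_4 = 71·50 + 59·178 + 202·201 + 15·137 = 133
u_5 = 71·133 + 59·50 + 202·178 + 15·201 = 164
u_6 = 71·164 + 59·133 + 202·50 + 15·178 = 5
u_7 = 71·5 + 59·164 + 202·133 + 15·50 = 15
u_8 = 71·15 + 59·5 + 202·164 + 15·133 = 131
u_9 = 71·131 + 59·15 + 202·5 + 15·164 = 88
Continuing the recurrence:
  u_10 = 186;  u_11 = 29;  u_12 = 6;  u_13 = 69;  u_14 = 77;  u_15 = 177
  u_16 = 162;  u_17 = 134;  u_18 = 173;  u_19 = 16;  u_20 = 137;  u_21 = 11
  u_22 = 99;  u_23 = 8;  u_24 = 190;  u_25 = 77;  u_26 = 66;  u_27 = 113
  u_28 = 113;  u_29 = 249;  u_30 = 34;  u_31 = 154;  u_32 = 165;  u_33 = 172
  u_34 = 61;  u_35 = 199;  u_36 = 163;  u_37 = 72;  u_38 = 34;  u_39 = 77
  u_40 = 142;  u_41 = 45;  u_42 = 245;  u_43 = 225;  u_44 = 178;  u_45 = 46
  u_46 = 173;  u_47 = 56;  u_48 = 33;  u_49 = 67;  u_50 = 131;  u_51 = 24
  u_52 = 166;  u_53 = 221;  u_54 = 42;  u_55 = 249;  u_56 = 217;  u_57 = 169
  u_58 = 210;  u_59 = 2;  u_60 = 5;  u_61 = 116;  u_62 = 53;  u_63 = 127
  u_64 = 67;  u_65 = 120;  u_66 = 10;  u_67 = 189;  u_68 = 86;  u_69 = 85
  u_70 = 29;  u_71 = 145;  u_72 = 2;  u_73 = 214;  u_74 = 237;  u_75 = 32
  u_76 = 121;  u_77 = 123;  u_78 = 35;  u_79 = 104;  u_80 = 14;  u_81 = 173
  u_82 = 82;  u_83 = 193;  u_84 = 193;  u_85 = 217;  u_86 = 194;  u_87 = 106
  u_88 = 165;  u_89 = 252;  u_90 = 237;  u_91 = 55;  u_92 = 99;  u_93 = 232
  u_94 = 114;  u_95 = 109;  u_96 = 94;  u_97 = 189;  u_98 = 197;  u_99 = 193
  u_100 = 146;  u_101 = 126;  u_102 = 109;  u_103 = 200;  u_104 = 145;  u_105 = 179
  u_106 = 67;  u_107 = 248;  u_108 = 246;  u_109 = 189;  u_110 = 186;  u_111 = 201
  u_112 = 41;  u_113 = 137;  u_114 = 242;  u_115 = 210;  u_116 = 133;  u_117 = 68
  u_118 = 101;  u_119 = 239;  u_120 = 3;  u_121 = 152;  u_122 = 90;  u_123 = 93
  u_124 = 166;  u_125 = 101;  u_126 = 237;  u_127 = 113;  u_128 = 98;  u_129 = 38
  u_130 = 45;  u_131 = 48;  u_132 = 105;  u_133 = 235;  u_134 = 227;  u_135 = 200
  u_136 = 94;  u_137 = 13;  u_138 = 98;  u_139 = 17
u_140 = 71·17 + 59·98 + 202·13 + 15·94 = 17
u_141 = 71·17 + 59·17 + 202·98 + 15·13 = 185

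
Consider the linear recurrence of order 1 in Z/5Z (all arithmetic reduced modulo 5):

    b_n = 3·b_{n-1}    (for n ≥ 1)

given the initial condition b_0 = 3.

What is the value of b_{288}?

3

b_1 = 3·3 = 4
b_2 = 3·4 = 2
b_3 = 3·2 = 1
b_4 = 3·1 = 3
(b_4) = (3) = (b_0), so the sequence has period 4.
288 ≡ 0 (mod 4), hence b_288 = b_0 = 3.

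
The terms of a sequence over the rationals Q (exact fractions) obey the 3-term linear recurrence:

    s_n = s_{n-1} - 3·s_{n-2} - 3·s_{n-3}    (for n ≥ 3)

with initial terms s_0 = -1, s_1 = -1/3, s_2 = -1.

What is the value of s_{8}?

31

s_3 = 1·-1 + -3·-1/3 + -3·-1 = 3
s_4 = 1·3 + -3·-1 + -3·-1/3 = 7
s_5 = 1·7 + -3·3 + -3·-1 = 1
s_6 = 1·1 + -3·7 + -3·3 = -29
s_7 = 1·-29 + -3·1 + -3·7 = -53
s_8 = 1·-53 + -3·-29 + -3·1 = 31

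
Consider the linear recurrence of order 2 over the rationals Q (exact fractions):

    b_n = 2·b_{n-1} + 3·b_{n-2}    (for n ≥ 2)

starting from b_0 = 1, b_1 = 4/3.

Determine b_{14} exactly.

b_2 = 2·4/3 + 3·1 = 17/3
b_3 = 2·17/3 + 3·4/3 = 46/3
b_4 = 2·46/3 + 3·17/3 = 143/3
b_5 = 2·143/3 + 3·46/3 = 424/3
b_6 = 2·424/3 + 3·143/3 = 1277/3
b_7 = 2·1277/3 + 3·424/3 = 3826/3
b_8 = 2·3826/3 + 3·1277/3 = 11483/3
b_9 = 2·11483/3 + 3·3826/3 = 34444/3
b_10 = 2·34444/3 + 3·11483/3 = 103337/3
b_11 = 2·103337/3 + 3·34444/3 = 310006/3
b_12 = 2·310006/3 + 3·103337/3 = 930023/3
b_13 = 2·930023/3 + 3·310006/3 = 2790064/3
b_14 = 2·2790064/3 + 3·930023/3 = 8370197/3

8370197/3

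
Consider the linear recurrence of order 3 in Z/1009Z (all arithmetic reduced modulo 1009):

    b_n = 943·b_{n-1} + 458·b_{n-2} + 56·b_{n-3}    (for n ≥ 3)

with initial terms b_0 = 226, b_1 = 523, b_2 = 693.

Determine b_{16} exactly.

b_3 = 943·693 + 458·523 + 56·226 = 616
b_4 = 943·616 + 458·693 + 56·523 = 299
b_5 = 943·299 + 458·616 + 56·693 = 520
b_6 = 943·520 + 458·299 + 56·616 = 903
b_7 = 943·903 + 458·520 + 56·299 = 569
b_8 = 943·569 + 458·903 + 56·520 = 531
b_9 = 943·531 + 458·569 + 56·903 = 667
b_10 = 943·667 + 458·531 + 56·569 = 988
b_11 = 943·988 + 458·667 + 56·531 = 611
b_12 = 943·611 + 458·988 + 56·667 = 525
b_13 = 943·525 + 458·611 + 56·988 = 843
b_14 = 943·843 + 458·525 + 56·611 = 75
b_15 = 943·75 + 458·843 + 56·525 = 890
b_16 = 943·890 + 458·75 + 56·843 = 620

620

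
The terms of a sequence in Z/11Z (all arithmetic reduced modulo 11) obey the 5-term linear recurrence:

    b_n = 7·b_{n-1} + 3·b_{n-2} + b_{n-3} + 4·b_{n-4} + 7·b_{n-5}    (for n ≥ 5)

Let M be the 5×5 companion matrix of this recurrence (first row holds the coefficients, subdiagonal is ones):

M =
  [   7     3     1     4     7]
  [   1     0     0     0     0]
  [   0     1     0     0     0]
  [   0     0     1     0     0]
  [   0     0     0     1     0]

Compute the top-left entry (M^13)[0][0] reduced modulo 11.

(M^13)[0][0] is the top entry after applying M 13 times to the unit state (1, 0, 0, 0, 0). Equivalently it is h_{17} for the auxiliary sequence (h_n) obeying the same recurrence with h_4 = 1 and h_i = 0 for 0 ≤ i < 4:
h_5 = 7·1 + 3·0 + 1·0 + 4·0 + 7·0 = 7
h_6 = 7·7 + 3·1 + 1·0 + 4·0 + 7·0 = 8
h_7 = 7·8 + 3·7 + 1·1 + 4·0 + 7·0 = 1
h_8 = 7·1 + 3·8 + 1·7 + 4·1 + 7·0 = 9
h_9 = 7·9 + 3·1 + 1·8 + 4·7 + 7·1 = 10
h_10 = 7·10 + 3·9 + 1·1 + 4·8 + 7·7 = 3
h_11 = 7·3 + 3·10 + 1·9 + 4·1 + 7·8 = 10
h_12 = 7·10 + 3·3 + 1·10 + 4·9 + 7·1 = 0
h_13 = 7·0 + 3·10 + 1·3 + 4·10 + 7·9 = 4
h_14 = 7·4 + 3·0 + 1·10 + 4·3 + 7·10 = 10
h_15 = 7·10 + 3·4 + 1·0 + 4·10 + 7·3 = 0
h_16 = 7·0 + 3·10 + 1·4 + 4·0 + 7·10 = 5
h_17 = 7·5 + 3·0 + 1·10 + 4·4 + 7·0 = 6

6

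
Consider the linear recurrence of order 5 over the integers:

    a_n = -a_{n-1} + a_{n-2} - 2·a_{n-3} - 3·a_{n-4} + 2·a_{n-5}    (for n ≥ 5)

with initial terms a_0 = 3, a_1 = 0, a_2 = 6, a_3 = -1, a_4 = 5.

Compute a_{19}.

2404

a_5 = -1·5 + 1·-1 + -2·6 + -3·0 + 2·3 = -12
a_6 = -1·-12 + 1·5 + -2·-1 + -3·6 + 2·0 = 1
a_7 = -1·1 + 1·-12 + -2·5 + -3·-1 + 2·6 = -8
a_8 = -1·-8 + 1·1 + -2·-12 + -3·5 + 2·-1 = 16
a_9 = -1·16 + 1·-8 + -2·1 + -3·-12 + 2·5 = 20
a_10 = -1·20 + 1·16 + -2·-8 + -3·1 + 2·-12 = -15
a_11 = -1·-15 + 1·20 + -2·16 + -3·-8 + 2·1 = 29
a_12 = -1·29 + 1·-15 + -2·20 + -3·16 + 2·-8 = -148
a_13 = -1·-148 + 1·29 + -2·-15 + -3·20 + 2·16 = 179
a_14 = -1·179 + 1·-148 + -2·29 + -3·-15 + 2·20 = -300
a_15 = -1·-300 + 1·179 + -2·-148 + -3·29 + 2·-15 = 658
a_16 = -1·658 + 1·-300 + -2·179 + -3·-148 + 2·29 = -814
a_17 = -1·-814 + 1·658 + -2·-300 + -3·179 + 2·-148 = 1239
a_18 = -1·1239 + 1·-814 + -2·658 + -3·-300 + 2·179 = -2111
a_19 = -1·-2111 + 1·1239 + -2·-814 + -3·658 + 2·-300 = 2404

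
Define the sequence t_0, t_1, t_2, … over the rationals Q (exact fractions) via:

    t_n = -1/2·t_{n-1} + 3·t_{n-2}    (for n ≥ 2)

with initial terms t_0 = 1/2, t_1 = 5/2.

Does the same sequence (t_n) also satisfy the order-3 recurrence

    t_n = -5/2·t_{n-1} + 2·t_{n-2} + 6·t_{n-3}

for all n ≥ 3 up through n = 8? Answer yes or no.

Terms t_0..t_8: 1/2, 5/2, 1/4, 59/8, -47/16, 755/32, -1319/64, 10379/128, -26207/256
n=3: candidate gives 59/8, actual t_3 = 59/8 ✓
n=4: candidate gives -47/16, actual t_4 = -47/16 ✓
n=5: candidate gives 755/32, actual t_5 = 755/32 ✓
n=6: candidate gives -1319/64, actual t_6 = -1319/64 ✓
n=7: candidate gives 10379/128, actual t_7 = 10379/128 ✓
n=8: candidate gives -26207/256, actual t_8 = -26207/256 ✓

yes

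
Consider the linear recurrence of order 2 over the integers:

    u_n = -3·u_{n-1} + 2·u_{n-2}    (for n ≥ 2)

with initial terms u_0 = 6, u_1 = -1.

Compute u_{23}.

u_2 = -3·-1 + 2·6 = 15
u_3 = -3·15 + 2·-1 = -47
u_4 = -3·-47 + 2·15 = 171
u_5 = -3·171 + 2·-47 = -607
u_6 = -3·-607 + 2·171 = 2163
u_7 = -3·2163 + 2·-607 = -7703
u_8 = -3·-7703 + 2·2163 = 27435
u_9 = -3·27435 + 2·-7703 = -97711
u_10 = -3·-97711 + 2·27435 = 348003
u_11 = -3·348003 + 2·-97711 = -1239431
u_12 = -3·-1239431 + 2·348003 = 4414299
u_13 = -3·4414299 + 2·-1239431 = -15721759
u_14 = -3·-15721759 + 2·4414299 = 55993875
u_15 = -3·55993875 + 2·-15721759 = -199425143
u_16 = -3·-199425143 + 2·55993875 = 710263179
u_17 = -3·710263179 + 2·-199425143 = -2529639823
u_18 = -3·-2529639823 + 2·710263179 = 9009445827
u_19 = -3·9009445827 + 2·-2529639823 = -32087617127
u_20 = -3·-32087617127 + 2·9009445827 = 114281743035
u_21 = -3·114281743035 + 2·-32087617127 = -407020463359
u_22 = -3·-407020463359 + 2·114281743035 = 1449624876147
u_23 = -3·1449624876147 + 2·-407020463359 = -5162915555159

-5162915555159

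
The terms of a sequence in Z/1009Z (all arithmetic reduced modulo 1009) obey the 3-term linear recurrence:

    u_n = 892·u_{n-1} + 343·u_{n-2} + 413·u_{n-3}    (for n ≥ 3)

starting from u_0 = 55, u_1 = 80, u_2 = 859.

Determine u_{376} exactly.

u_3 = 892·859 + 343·80 + 413·55 = 102
u_4 = 892·102 + 343·859 + 413·80 = 935
u_5 = 892·935 + 343·102 + 413·859 = 865
u_6 = 892·865 + 343·935 + 413·102 = 295
u_7 = 892·295 + 343·865 + 413·935 = 557
u_8 = 892·557 + 343·295 + 413·865 = 760
Continuing the recurrence:
  u_9 = 977;  u_10 = 55;  u_11 = 832;  u_12 = 124;  u_13 = 973;  u_14 = 886
  u_15 = 787;  u_16 = 196;  u_17 = 464;  u_18 = 965;  u_19 = 61;  u_20 = 900
  u_21 = 369;  u_22 = 128;  u_23 = 989;  u_24 = 877;  u_25 = 908;  u_26 = 659
  u_27 = 223;  u_28 = 829;  u_29 = 422;  u_30 = 156;  u_31 = 695;  u_32 = 174
  u_33 = 944;  u_34 = 163;  u_35 = 226;  u_36 = 604;  u_37 = 512;  u_38 = 464
  u_39 = 477;  u_40 = 1000;  u_41 = 119;  u_42 = 389;  u_43 = 668;  u_44 = 491
  u_45 = 373;  u_46 = 83;  u_47 = 149;  u_48 = 618;  u_49 = 972;  u_50 = 365
  u_51 = 56;  u_52 = 444;  u_53 = 961;  u_54 = 425;  u_55 = 139;  u_56 = 716
  u_57 = 188;  u_58 = 497;  u_59 = 352;  u_60 = 86;  u_61 = 118;  u_62 = 637
  u_63 = 454;  u_64 = 199;  u_65 = 1001;  u_66 = 409;  u_67 = 311;  u_68 = 705
  u_69 = 386;  u_70 = 198;  u_71 = 833;  u_72 = 719;  u_73 = 850;  u_74 = 822
  u_75 = 940;  u_76 = 354;  u_77 = 962;  u_78 = 551;  u_79 = 29;  u_80 = 713
  u_81 = 721;  u_82 = 649;  u_83 = 690;  u_84 = 735;  u_85 = 986;  u_86 = 960
  u_87 = 717;  u_88 = 795;  u_89 = 500;  u_90 = 761;  u_91 = 135;  u_92 = 705
  u_93 = 638;  u_94 = 944;  u_95 = 996;  u_96 = 560;  u_97 = 40;  u_98 = 411
  u_99 = 158;  u_100 = 774;  u_101 = 191;  u_102 = 644;  u_103 = 64;  u_104 = 686
  u_105 = 817;  u_106 = 665;  u_107 = 415;  u_108 = 353;  u_109 = 341;  u_110 = 327
  u_111 = 495;  u_112 = 342;  u_113 = 464;  u_114 = 68;  u_115 = 841;  u_116 = 524
  u_117 = 971;  u_118 = 777;  u_119 = 470;  u_120 = 81;  u_121 = 422;  u_122 = 989
  u_123 = 937;  u_124 = 284;  u_125 = 410;  u_126 = 535;  u_127 = 590;  u_128 = 276
  u_129 = 550;  u_130 = 549;  u_131 = 281;  u_132 = 169;  u_133 = 647;  u_134 = 448
  u_135 = 169;  u_136 = 529;  u_137 = 487;  u_138 = 537;  u_139 = 818;  u_140 = 33
  u_141 = 48;  u_142 = 477;  u_143 = 518;  u_144 = 740;  u_145 = 530;  u_146 = 126
  u_147 = 456;  u_148 = 902;  u_149 = 1003;  u_150 = 979;  u_151 = 648;  u_152 = 208
  u_153 = 891;  u_154 = 633;  u_155 = 630;  u_156 = 838;  u_157 = 89;  u_158 = 423
  u_159 = 214;  u_160 = 413;  u_161 = 1007;  u_162 = 223;  u_163 = 514;  u_164 = 390
  u_165 = 791;  u_166 = 246;  u_167 = 1;  u_168 = 281;  u_169 = 452;  u_170 = 525
  u_171 = 801;  u_172 = 604;  u_173 = 147;  u_174 = 142;  u_175 = 739;  u_176 = 756
  u_177 = 682;  u_178 = 401;  u_179 = 791;  u_180 = 755;  u_181 = 486;  u_182 = 70
  u_183 = 129;  u_184 = 772;  u_185 = 995;  u_186 = 867;  u_187 = 705;  u_188 = 251
  u_189 = 434;  u_190 = 573;  u_191 = 837;  u_192 = 377;  u_193 = 356;  u_194 = 479
  u_195 = 795;  u_196 = 366;  u_197 = 883;  u_198 = 439;  u_199 = 73;  u_200 = 197
  u_201 = 668;  u_202 = 393;  u_203 = 146;  u_204 = 91;  u_205 = 949;  u_206 = 658
  u_207 = 557;  u_208 = 539;  u_209 = 178;  u_210 = 582;  u_211 = 650;  u_212 = 335
  u_213 = 341;  u_214 = 398;  u_215 = 898;  u_216 = 751;  u_217 = 92;  u_218 = 195
  u_219 = 60;  u_220 = 997;  u_221 = 610;  u_222 = 753;  u_223 = 138;  u_224 = 662
  u_225 = 367;  u_226 = 979;  u_227 = 206;  u_228 = 135;  u_229 = 95;  u_230 = 197
  u_231 = 715;  u_232 = 953;  u_233 = 188;  u_234 = 832;  u_235 = 516;  u_236 = 957
  u_237 = 999;  u_238 = 696;  u_239 = 616;  u_240 = 77;  u_241 = 362;  u_242 = 341
  u_243 = 35;  u_244 = 34;  u_245 = 537;  u_246 = 621;  u_247 = 460;  u_248 = 571
  u_249 = 350;  u_250 = 814;  u_251 = 313;  u_252 = 684;  u_253 = 273;  u_254 = 988
  u_255 = 213;  u_256 = 914;  u_257 = 835;  u_258 = 67;  u_259 = 198;  u_260 = 601
  u_261 = 43;  u_262 = 366;  u_263 = 178;  u_264 = 382;  u_265 = 24;  u_266 = 941
  u_267 = 406;  u_268 = 635;  u_269 = 555;  u_270 = 695;  u_271 = 1002;  u_272 = 243
  u_273 = 926;  u_274 = 368;  u_275 = 582;  u_276 = 644;  u_277 = 805;  u_278 = 806
  u_279 = 798;  u_280 = 967;  u_281 = 52;  u_282 = 330;  u_283 = 222;  u_284 = 729
  u_285 = 9;  u_286 = 647;  u_287 = 431;  u_288 = 654;  u_289 = 511;  u_290 = 487
  u_291 = 940;  u_292 = 719;  u_293 = 513;  u_294 = 695;  u_295 = 99;  u_296 = 765
  u_297 = 426;  u_298 = 181;  u_299 = 962;  u_300 = 351;  u_301 = 412;  u_302 = 310
  u_303 = 786;  u_304 = 886;  u_305 = 347;  u_306 = 679;  u_307 = 887;  u_308 = 1008
  u_309 = 574;  u_310 = 166;  u_311 = 472;  u_312 = 652;  u_313 = 802;  u_314 = 849
  u_315 = 60;  u_316 = 932;  u_317 = 842;  u_318 = 755;  u_319 = 167;  u_320 = 943
  u_321 = 461;  u_322 = 468;  u_323 = 434;  u_324 = 466;  u_325 = 59;  u_326 = 216
  u_327 = 758;  u_328 = 688;  u_329 = 312;  u_330 = 971;  u_331 = 78;  u_332 = 751
  u_333 = 886;  u_334 = 489;  u_335 = 889;  u_336 = 807;  u_337 = 793;  u_338 = 263
  u_339 = 398;  u_340 = 849;  u_341 = 504;  u_342 = 76;  u_343 = 27;  u_344 = 0
  u_345 = 289;  u_346 = 545;  u_347 = 47;  u_348 = 111;  u_349 = 185;  u_350 = 524
  u_351 = 567;  u_352 = 106;  u_353 = 945;  u_354 = 542;  u_355 = 790;  u_356 = 450
  u_357 = 224;  u_358 = 362;  u_359 = 366;  u_360 = 308;  u_361 = 884;  u_362 = 6
  u_363 = 889;  u_364 = 797;  u_365 = 248;  u_366 = 58;  u_367 = 812;  u_368 = 71
  u_369 = 544;  u_370 = 424;  u_371 = 831;  u_372 = 447;  u_373 = 210;  u_374 = 751
u_375 = 892·751 + 343·210 + 413·447 = 271
u_376 = 892·271 + 343·751 + 413·210 = 835

835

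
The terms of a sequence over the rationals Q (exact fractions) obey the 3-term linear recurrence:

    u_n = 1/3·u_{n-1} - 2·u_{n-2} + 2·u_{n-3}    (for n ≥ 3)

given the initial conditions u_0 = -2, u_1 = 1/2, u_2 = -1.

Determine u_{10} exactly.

u_3 = 1/3·-1 + -2·1/2 + 2·-2 = -16/3
u_4 = 1/3·-16/3 + -2·-1 + 2·1/2 = 11/9
u_5 = 1/3·11/9 + -2·-16/3 + 2·-1 = 245/27
u_6 = 1/3·245/27 + -2·11/9 + 2·-16/3 = -817/81
u_7 = 1/3·-817/81 + -2·245/27 + 2·11/9 = -4633/243
u_8 = 1/3·-4633/243 + -2·-817/81 + 2·245/27 = 23303/729
u_9 = 1/3·23303/729 + -2·-4633/243 + 2·-817/81 = 62579/2187
u_10 = 1/3·62579/2187 + -2·23303/729 + 2·-4633/243 = -607057/6561

-607057/6561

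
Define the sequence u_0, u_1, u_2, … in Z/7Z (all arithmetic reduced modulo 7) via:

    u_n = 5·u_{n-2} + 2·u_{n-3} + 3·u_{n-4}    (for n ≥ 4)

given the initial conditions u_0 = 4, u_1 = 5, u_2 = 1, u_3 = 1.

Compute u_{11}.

u_4 = 0·1 + 5·1 + 2·5 + 3·4 = 6
u_5 = 0·6 + 5·1 + 2·1 + 3·5 = 1
u_6 = 0·1 + 5·6 + 2·1 + 3·1 = 0
u_7 = 0·0 + 5·1 + 2·6 + 3·1 = 6
u_8 = 0·6 + 5·0 + 2·1 + 3·6 = 6
u_9 = 0·6 + 5·6 + 2·0 + 3·1 = 5
u_10 = 0·5 + 5·6 + 2·6 + 3·0 = 0
u_11 = 0·0 + 5·5 + 2·6 + 3·6 = 6

6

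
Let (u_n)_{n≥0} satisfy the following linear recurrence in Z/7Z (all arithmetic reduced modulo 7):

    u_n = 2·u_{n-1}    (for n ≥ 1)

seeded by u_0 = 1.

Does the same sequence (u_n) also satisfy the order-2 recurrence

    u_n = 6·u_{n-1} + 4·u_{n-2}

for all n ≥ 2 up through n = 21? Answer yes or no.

Terms u_0..u_21: 1, 2, 4, 1, 2, 4, 1, 2, 4, 1, 2, 4, 1, 2, 4, 1, 2, 4, 1, 2, 4, 1
n=2: candidate gives 2, actual u_2 = 4 ✗

no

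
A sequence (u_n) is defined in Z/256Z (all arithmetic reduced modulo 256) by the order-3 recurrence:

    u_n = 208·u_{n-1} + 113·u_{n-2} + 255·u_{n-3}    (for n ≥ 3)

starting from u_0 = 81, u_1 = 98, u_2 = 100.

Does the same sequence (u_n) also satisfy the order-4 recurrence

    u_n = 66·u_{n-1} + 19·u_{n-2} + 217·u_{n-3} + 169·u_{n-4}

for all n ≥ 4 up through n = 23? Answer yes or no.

no

Terms u_0..u_23: 81, 98, 100, 49, 146, 221, 209, 203, 84, 10, 105, 102, 47, 205, 233, 158, 108, 149, 30, 185, 249, 219, 32, 178
n=4: candidate gives 153, actual u_4 = 146 ✗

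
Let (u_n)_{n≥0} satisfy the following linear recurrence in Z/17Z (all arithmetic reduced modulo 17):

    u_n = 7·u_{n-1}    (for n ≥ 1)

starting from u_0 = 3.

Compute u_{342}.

10

u_1 = 7·3 = 4
u_2 = 7·4 = 11
u_3 = 7·11 = 9
u_4 = 7·9 = 12
u_5 = 7·12 = 16
u_6 = 7·16 = 10
u_7 = 7·10 = 2
u_8 = 7·2 = 14
u_9 = 7·14 = 13
u_10 = 7·13 = 6
u_11 = 7·6 = 8
u_12 = 7·8 = 5
u_13 = 7·5 = 1
u_14 = 7·1 = 7
u_15 = 7·7 = 15
u_16 = 7·15 = 3
(u_16) = (3) = (u_0), so the sequence has period 16.
342 ≡ 6 (mod 16), hence u_342 = u_6 = 10.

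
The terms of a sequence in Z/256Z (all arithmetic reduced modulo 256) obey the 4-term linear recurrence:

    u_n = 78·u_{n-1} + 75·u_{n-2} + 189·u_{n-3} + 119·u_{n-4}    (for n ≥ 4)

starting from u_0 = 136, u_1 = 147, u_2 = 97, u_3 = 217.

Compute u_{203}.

u_4 = 78·217 + 75·97 + 189·147 + 119·136 = 72
u_5 = 78·72 + 75·217 + 189·97 + 119·147 = 117
u_6 = 78·117 + 75·72 + 189·217 + 119·97 = 10
u_7 = 78·10 + 75·117 + 189·72 + 119·217 = 90
u_8 = 78·90 + 75·10 + 189·117 + 119·72 = 51
u_9 = 78·51 + 75·90 + 189·10 + 119·117 = 173
Continuing the recurrence:
  u_10 = 191;  u_11 = 94;  u_12 = 7;  u_13 = 26;  u_14 = 40;  u_15 = 171
  u_16 = 69;  u_17 = 189;  u_18 = 164;  u_19 = 197;  u_20 = 174;  u_21 = 170
  u_22 = 115;  u_23 = 225;  u_24 = 163;  u_25 = 130;  u_26 = 239;  u_27 = 214
  u_28 = 248;  u_29 = 35;  u_30 = 105;  u_31 = 209;  u_32 = 144;  u_33 = 229
  u_34 = 18;  u_35 = 10;  u_36 = 83;  u_37 = 245;  u_38 = 183;  u_39 = 118
  u_40 = 7;  u_41 = 178;  u_42 = 120;  u_43 = 187;  u_44 = 205;  u_45 = 149
  u_46 = 76;  u_47 = 21;  u_48 = 246;  u_49 = 122;  u_50 = 19;  u_51 = 233
  u_52 = 251;  u_53 = 122;  u_54 = 143;  u_55 = 238;  u_56 = 40;  u_57 = 51
  u_58 = 113;  u_59 = 137;  u_60 = 24;  u_61 = 149;  u_62 = 26;  u_63 = 250
  u_64 = 243;  u_65 = 189;  u_66 = 111;  u_67 = 206;  u_68 = 199;  u_69 = 202
  u_70 = 136;  u_71 = 75;  u_72 = 85;  u_73 = 45;  u_74 = 52;  u_75 = 165
  u_76 = 62;  u_77 = 138;  u_78 = 51;  u_79 = 113;  u_80 = 19;  u_81 = 178
  u_82 = 239;  u_83 = 134;  u_84 = 24;  u_85 = 195;  u_86 = 121;  u_87 = 1
  u_88 = 224;  u_89 = 133;  u_90 = 34;  u_91 = 42;  u_92 = 19;  u_93 = 5
  u_94 = 231;  u_95 = 102;  u_96 = 71;  u_97 = 98;  u_98 = 88;  u_99 = 91
  u_100 = 221;  u_101 = 133;  u_102 = 92;  u_103 = 117;  u_104 = 134;  u_105 = 218
  u_106 = 211;  u_107 = 121;  u_108 = 235;  u_109 = 42;  u_110 = 15;  u_111 = 158
  u_112 = 200;  u_113 = 211;  u_114 = 129;  u_115 = 57;  u_116 = 232;  u_117 = 181
  u_118 = 42;  u_119 = 154;  u_120 = 179;  u_121 = 205;  u_122 = 31;  u_123 = 62
  u_124 = 135;  u_125 = 122;  u_126 = 232;  u_127 = 235;  u_128 = 101;  u_129 = 157
  u_130 = 196;  u_131 = 133;  u_132 = 206;  u_133 = 106;  u_134 = 243;  u_135 = 1
  u_136 = 131;  u_137 = 226;  u_138 = 239;  u_139 = 54;  u_140 = 56;  u_141 = 99
  u_142 = 137;  u_143 = 49;  u_144 = 48;  u_145 = 37;  u_146 = 50;  u_147 = 74
  u_148 = 211;  u_149 = 21;  u_150 = 23;  u_151 = 86;  u_152 = 135;  u_153 = 18
  u_154 = 56;  u_155 = 251;  u_156 = 237;  u_157 = 117;  u_158 = 108;  u_159 = 213
  u_160 = 22;  u_161 = 58;  u_162 = 147;  u_163 = 9;  u_164 = 219;  u_165 = 218
  u_166 = 143;  u_167 = 78;  u_168 = 104;  u_169 = 115;  u_170 = 145;  u_171 = 233
  u_172 = 184;  u_173 = 213;  u_174 = 58;  u_175 = 58;  u_176 = 115;  u_177 = 221
  u_178 = 207;  u_179 = 174;  u_180 = 71;  u_181 = 42;  u_182 = 72;  u_183 = 139
  u_184 = 117;  u_185 = 13;  u_186 = 84;  u_187 = 101;  u_188 = 94;  u_189 = 74
  u_190 = 179;  u_191 = 145;  u_192 = 243;  u_193 = 18;  u_194 = 239;  u_195 = 230
  u_196 = 88;  u_197 = 3;  u_198 = 153;  u_199 = 97;  u_200 = 128;  u_201 = 197
u_202 = 78·197 + 75·128 + 189·97 + 119·153 = 66
u_203 = 78·66 + 75·197 + 189·128 + 119·97 = 106

106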